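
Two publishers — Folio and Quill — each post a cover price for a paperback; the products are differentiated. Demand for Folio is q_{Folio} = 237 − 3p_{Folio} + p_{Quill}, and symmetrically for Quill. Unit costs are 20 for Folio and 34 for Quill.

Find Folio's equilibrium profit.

4945.08

Folio's profit: π = (p_{Folio} − 20)(237 − 3p_{Folio} + p_{Quill}).
∂π/∂p_{Folio} = 297 − 6p_{Folio} + p_{Quill} = 0 ⇒ p_{Folio} = 49.5 + (1/6)p_{Quill}.
Similarly p_{Quill} = 56.5 + (1/6)p_{Folio}.
Substituting the second reaction function into the first: p_{Folio} = 49.5 + (1/6)(56.5 + (1/6)p_{Folio}), which gives (35/36)p_{Folio} = 707/12 ⇒ p_{Folio} = 60.6.
Then p_{Quill} = 56.5 + (1/6)·60.6 = 66.6.
q_{Folio} = 237 − 3·60.6 + 66.6 = 121.8.
Profit = (60.6 − 20)·121.8 = 4945.08.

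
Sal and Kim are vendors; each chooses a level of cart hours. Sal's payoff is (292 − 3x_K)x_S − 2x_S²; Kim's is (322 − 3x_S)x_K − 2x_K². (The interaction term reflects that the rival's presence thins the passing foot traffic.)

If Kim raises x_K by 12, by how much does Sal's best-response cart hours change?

Expanding Sal's payoff: 292x_S − 3x_Kx_S − 2x_S².
∂π/∂x_S = 292 − 3x_K − 4x_S = 0, so x_S = 73 − 0.75x_K.
The reaction-function slope is −0.75, so a 12-unit rise in x_K moves x_S by −0.75 × 12 = −9. Sal's best response falls — the actions are strategic substitutes.

-9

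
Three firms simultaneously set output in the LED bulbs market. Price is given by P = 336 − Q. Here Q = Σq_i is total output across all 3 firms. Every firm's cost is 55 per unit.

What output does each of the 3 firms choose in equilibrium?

70.25

A representative firm's profit is π_i = q_i(336 − Q) − 55q_i, with Q = q_i + Σ_{j≠i} q_j.
First-order condition: 281 − 2q_i − Σ_{j≠i} q_j = 0.
In a symmetric equilibrium every firm chooses the same q, so Σ_{j≠i} q_j = 2q. The condition becomes 281 − 4q = 0, giving q = 281/4 = 70.25.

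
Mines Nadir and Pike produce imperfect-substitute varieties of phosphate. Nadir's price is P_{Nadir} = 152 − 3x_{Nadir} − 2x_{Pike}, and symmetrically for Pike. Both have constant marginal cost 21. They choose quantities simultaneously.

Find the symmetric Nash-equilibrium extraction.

16.375

Mine Nadir's profit: π = x_{Nadir}(152 − 3x_{Nadir} − 2x_{Pike}) − 21x_{Nadir}.
∂π/∂x_{Nadir} = 131 − 6x_{Nadir} − 2x_{Pike} = 0 ⇒ x_{Nadir} = 131/6 − (1/3)x_{Pike}.
The game is symmetric, so in equilibrium x_{Pike} = x_{Nadir}: the reaction function gives (4/3)x_{Nadir} = 131/6, hence x_{Nadir} = 16.375.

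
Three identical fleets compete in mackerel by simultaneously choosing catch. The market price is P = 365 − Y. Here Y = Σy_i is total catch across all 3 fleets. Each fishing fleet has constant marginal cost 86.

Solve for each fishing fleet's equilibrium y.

69.75

A representative fishing fleet's profit is π_i = y_i(365 − Y) − 86y_i, with Y = y_i + Σ_{j≠i} y_j.
First-order condition: 279 − 2y_i − Σ_{j≠i} y_j = 0.
With identical fishing fleets, set every y_j = y: then 279 − 2y − 2y = 0, i.e. y = 279/4 = 69.75.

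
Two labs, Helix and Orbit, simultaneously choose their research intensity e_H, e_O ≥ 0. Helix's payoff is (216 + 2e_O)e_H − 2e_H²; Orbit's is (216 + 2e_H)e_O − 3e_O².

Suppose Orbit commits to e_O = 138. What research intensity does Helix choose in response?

Expanding Helix's payoff: 216e_H + 2e_Oe_H − 2e_H².
∂π/∂e_H = 216 + 2e_O − 4e_H = 0, so e_H = 54 + 0.5e_O.
At e_O = 138: e_H = 54 + 0.5·138 = 123.

123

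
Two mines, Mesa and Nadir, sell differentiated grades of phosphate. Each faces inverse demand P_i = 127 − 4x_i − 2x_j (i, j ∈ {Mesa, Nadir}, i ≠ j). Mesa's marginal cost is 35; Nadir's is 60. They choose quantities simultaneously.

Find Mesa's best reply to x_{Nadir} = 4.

10.5

Mine Mesa's profit: π = x_{Mesa}(127 − 4x_{Mesa} − 2x_{Nadir}) − 35x_{Mesa}.
∂π/∂x_{Mesa} = 92 − 8x_{Mesa} − 2x_{Nadir} = 0 ⇒ x_{Mesa} = 11.5 − 0.25x_{Nadir}.
At x_{Nadir} = 4: x_{Mesa} = 11.5 − 0.25·4 = 10.5.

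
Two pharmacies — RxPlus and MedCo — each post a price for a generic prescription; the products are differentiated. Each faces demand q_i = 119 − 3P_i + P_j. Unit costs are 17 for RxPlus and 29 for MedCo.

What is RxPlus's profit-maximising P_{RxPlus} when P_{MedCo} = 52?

37

RxPlus's profit: π = (P_{RxPlus} − 17)(119 − 3P_{RxPlus} + P_{MedCo}).
∂π/∂P_{RxPlus} = 170 − 6P_{RxPlus} + P_{MedCo} = 0 ⇒ P_{RxPlus} = 85/3 + (1/6)P_{MedCo}.
At P_{MedCo} = 52: P_{RxPlus} = 85/3 + (1/6)·52 = 37.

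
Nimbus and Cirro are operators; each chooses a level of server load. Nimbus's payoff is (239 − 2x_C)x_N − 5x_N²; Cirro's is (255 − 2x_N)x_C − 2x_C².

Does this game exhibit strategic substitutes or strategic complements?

strategic substitutes

Expanding Nimbus's payoff: 239x_N − 2x_Cx_N − 5x_N².
∂π/∂x_N = 239 − 2x_C − 10x_N = 0, so x_N = 23.9 − 0.2x_C.
The best-response slope dx_N/dx_C = −0.2 < 0: the reaction function is downward-sloping, so the choices are strategic substitutes.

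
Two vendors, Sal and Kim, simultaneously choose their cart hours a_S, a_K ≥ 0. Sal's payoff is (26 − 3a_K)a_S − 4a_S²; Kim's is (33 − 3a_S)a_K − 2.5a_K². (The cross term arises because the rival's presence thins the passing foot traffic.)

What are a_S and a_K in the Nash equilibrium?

1, 6

Expanding Sal's payoff: 26a_S − 3a_Ka_S − 4a_S².
∂π/∂a_S = 26 − 3a_K − 8a_S = 0, so a_S = 3.25 − 0.375a_K.
Likewise for Kim: a_K = 6.6 − 0.6a_S.
Solving the two reaction functions simultaneously: (1 − (−0.375)(−0.6))a_S = 3.25 − 0.375·6.6, so 0.775a_S = 0.775 and a_S = 1.
Then a_K = 6.6 − 0.6·1 = 6.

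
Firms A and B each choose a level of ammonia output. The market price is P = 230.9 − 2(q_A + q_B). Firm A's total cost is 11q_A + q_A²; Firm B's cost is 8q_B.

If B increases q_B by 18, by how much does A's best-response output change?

-6

Firm A's profit: π = q_A(230.9 − 2(q_A + q_B)) − 11q_A − q_A².
∂π/∂q_A = 219.9 − 6q_A − 2q_B = 0, so q_A = 36.65 − (1/3)q_B.
The reaction-function slope is −1/3, so an 18-unit rise in q_B moves q_A by −1/3 × 18 = −6. A's best response falls — the actions are strategic substitutes.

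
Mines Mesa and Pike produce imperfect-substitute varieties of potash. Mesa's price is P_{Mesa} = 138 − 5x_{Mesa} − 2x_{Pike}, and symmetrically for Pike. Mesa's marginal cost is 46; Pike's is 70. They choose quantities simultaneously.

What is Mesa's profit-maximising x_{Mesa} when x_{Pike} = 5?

8.2

Mine Mesa's profit: π = x_{Mesa}(138 − 5x_{Mesa} − 2x_{Pike}) − 46x_{Mesa}.
∂π/∂x_{Mesa} = 92 − 10x_{Mesa} − 2x_{Pike} = 0 ⇒ x_{Mesa} = 9.2 − 0.2x_{Pike}.
At x_{Pike} = 5: x_{Mesa} = 9.2 − 0.2·5 = 8.2.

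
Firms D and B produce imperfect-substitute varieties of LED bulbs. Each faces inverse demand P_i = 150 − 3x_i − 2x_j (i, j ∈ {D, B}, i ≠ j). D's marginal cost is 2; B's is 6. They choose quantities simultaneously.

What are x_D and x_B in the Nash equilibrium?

18.75, 17.75

Firm D's profit: π = x_D(150 − 3x_D − 2x_B) − 2x_D.
∂π/∂x_D = 148 − 6x_D − 2x_B = 0 ⇒ x_D = 74/3 − (1/3)x_B.
Similarly x_B = 24 − (1/3)x_D.
Solving the two reaction functions simultaneously: (1 − (−1/3)(−1/3))x_D = 74/3 − (1/3)·24, so (8/9)x_D = 50/3 and x_D = 18.75.
Then x_B = 24 − (1/3)·18.75 = 17.75.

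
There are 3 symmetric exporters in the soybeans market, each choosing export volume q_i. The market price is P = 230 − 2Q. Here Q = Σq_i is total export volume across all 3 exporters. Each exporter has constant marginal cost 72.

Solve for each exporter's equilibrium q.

19.75

A representative exporter's profit is π_i = q_i(230 − 2Q) − 72q_i, with Q = q_i + Σ_{j≠i} q_j.
First-order condition: 158 − 4q_i − 2Σ_{j≠i} q_j = 0.
Imposing symmetry (q_j = q for all j) turns Σ_{j≠i} q_j into 2q, so 158 = 8q and q = 19.75.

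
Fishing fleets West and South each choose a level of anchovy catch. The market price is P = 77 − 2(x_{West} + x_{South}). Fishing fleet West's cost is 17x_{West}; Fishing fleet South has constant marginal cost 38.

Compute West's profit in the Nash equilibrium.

364.5

Fishing fleet West's profit: π = x_{West}(77 − 2(x_{West} + x_{South})) − 17x_{West}.
∂π/∂x_{West} = 60 − 4x_{West} − 2x_{South} = 0, so x_{West} = 15 − 0.5x_{South}.
By the same steps for South: x_{South} = 9.75 − 0.5x_{West}.
Plugging x_{South} into West's best response: x_{West} = 15 − 0.5(9.75 − 0.5x_{West}) ⇒ 0.75x_{West} = 10.125, so x_{West} = 13.5.
Then x_{South} = 9.75 − 0.5·13.5 = 3.
Price P = 77 − 2·16.5 = 44.
West's profit: (44 − 17)·13.5 = 364.5.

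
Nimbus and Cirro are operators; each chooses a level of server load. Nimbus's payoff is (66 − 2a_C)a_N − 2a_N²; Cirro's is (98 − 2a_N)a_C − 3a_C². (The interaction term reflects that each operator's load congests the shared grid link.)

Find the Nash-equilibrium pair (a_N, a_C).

Expanding Nimbus's payoff: 66a_N − 2a_Ca_N − 2a_N².
∂π/∂a_N = 66 − 2a_C − 4a_N = 0, so a_N = 16.5 − 0.5a_C.
Likewise for Cirro: a_C = 49/3 − (1/3)a_N.
Plugging a_C into Nimbus's best response: a_N = 16.5 − 0.5(49/3 − (1/3)a_N) ⇒ (5/6)a_N = 25/3, so a_N = 10.
Then a_C = 49/3 − (1/3)·10 = 13.

10, 13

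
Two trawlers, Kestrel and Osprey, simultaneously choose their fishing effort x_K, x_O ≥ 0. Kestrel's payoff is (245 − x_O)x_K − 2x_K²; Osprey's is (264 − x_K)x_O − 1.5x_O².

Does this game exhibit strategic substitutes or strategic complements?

Expanding Kestrel's payoff: 245x_K − x_Ox_K − 2x_K².
∂π/∂x_K = 245 − x_O − 4x_K = 0, so x_K = 61.25 − 0.25x_O.
The best-response slope dx_K/dx_O = −0.25 < 0: the reaction function is downward-sloping, so the choices are strategic substitutes.

strategic substitutes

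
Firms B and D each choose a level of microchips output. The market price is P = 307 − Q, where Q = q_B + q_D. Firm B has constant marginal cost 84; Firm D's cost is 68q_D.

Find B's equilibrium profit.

Firm B's profit: π = q_B(307 − (q_B + q_D)) − 84q_B.
∂π/∂q_B = 223 − 2q_B − q_D = 0, so q_B = 111.5 − 0.5q_D.
By the same steps for D: q_D = 119.5 − 0.5q_B.
Plugging q_D into B's best response: q_B = 111.5 − 0.5(119.5 − 0.5q_B) ⇒ 0.75q_B = 51.75, so q_B = 69.
Then q_D = 119.5 − 0.5·69 = 85.
Price P = 307 − 154 = 153.
B's profit: (153 − 84)·69 = 4761.

4761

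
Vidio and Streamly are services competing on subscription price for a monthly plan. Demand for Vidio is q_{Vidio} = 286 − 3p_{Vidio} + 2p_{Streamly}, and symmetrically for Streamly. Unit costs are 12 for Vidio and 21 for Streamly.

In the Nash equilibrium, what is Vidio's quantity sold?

Vidio's profit: π = (p_{Vidio} − 12)(286 − 3p_{Vidio} + 2p_{Streamly}).
∂π/∂p_{Vidio} = 322 − 6p_{Vidio} + 2p_{Streamly} = 0 ⇒ p_{Vidio} = 161/3 + (1/3)p_{Streamly}.
Similarly p_{Streamly} = 349/6 + (1/3)p_{Vidio}.
Solving the two reaction functions simultaneously: (1 − (1/3)(1/3))p_{Vidio} = 161/3 + (1/3)·(349/6), so (8/9)p_{Vidio} = 1315/18 and p_{Vidio} = 82.1875.
Then p_{Streamly} = 349/6 + (1/3)·82.1875 = 85.5625.
q_{Vidio} = 286 − 3·82.1875 + 2·85.5625 = 210.5625.

210.5625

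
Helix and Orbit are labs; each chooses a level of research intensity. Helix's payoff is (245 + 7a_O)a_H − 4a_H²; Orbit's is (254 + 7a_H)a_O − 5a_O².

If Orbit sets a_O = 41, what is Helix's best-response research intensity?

Expanding Helix's payoff: 245a_H + 7a_Oa_H − 4a_H².
∂π/∂a_H = 245 + 7a_O − 8a_H = 0, so a_H = 30.625 + 0.875a_O.
At a_O = 41: a_H = 30.625 + 0.875·41 = 66.5.

66.5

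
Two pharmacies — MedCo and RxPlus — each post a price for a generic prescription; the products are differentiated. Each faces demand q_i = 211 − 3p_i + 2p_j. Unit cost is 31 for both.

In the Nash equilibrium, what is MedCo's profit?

MedCo's profit: π = (p_{MedCo} − 31)(211 − 3p_{MedCo} + 2p_{RxPlus}).
∂π/∂p_{MedCo} = 304 − 6p_{MedCo} + 2p_{RxPlus} = 0 ⇒ p_{MedCo} = 152/3 + (1/3)p_{RxPlus}.
The game is symmetric, so in equilibrium p_{RxPlus} = p_{MedCo}: the reaction function gives (2/3)p_{MedCo} = 152/3, hence p_{MedCo} = 76.
q_{MedCo} = 211 − 3·76 + 2·76 = 135.
Profit = (76 − 31)·135 = 6075.

6075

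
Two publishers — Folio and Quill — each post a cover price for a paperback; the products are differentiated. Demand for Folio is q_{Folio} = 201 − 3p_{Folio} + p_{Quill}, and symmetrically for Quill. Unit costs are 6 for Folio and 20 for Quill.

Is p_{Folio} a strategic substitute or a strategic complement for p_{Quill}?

strategic complements

Folio's profit: π = (p_{Folio} − 6)(201 − 3p_{Folio} + p_{Quill}).
∂π/∂p_{Folio} = 219 − 6p_{Folio} + p_{Quill} = 0 ⇒ p_{Folio} = 36.5 + (1/6)p_{Quill}.
The best-response slope dp_{Folio}/dp_{Quill} = 1/6 > 0: the reaction function is upward-sloping, so the choices are strategic complements.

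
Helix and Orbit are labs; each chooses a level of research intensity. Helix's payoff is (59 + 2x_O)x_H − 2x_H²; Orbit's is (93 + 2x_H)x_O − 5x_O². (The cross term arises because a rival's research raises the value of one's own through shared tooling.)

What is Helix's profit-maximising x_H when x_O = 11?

20.25

Expanding Helix's payoff: 59x_H + 2x_Ox_H − 2x_H².
∂π/∂x_H = 59 + 2x_O − 4x_H = 0, so x_H = 14.75 + 0.5x_O.
At x_O = 11: x_H = 14.75 + 0.5·11 = 20.25.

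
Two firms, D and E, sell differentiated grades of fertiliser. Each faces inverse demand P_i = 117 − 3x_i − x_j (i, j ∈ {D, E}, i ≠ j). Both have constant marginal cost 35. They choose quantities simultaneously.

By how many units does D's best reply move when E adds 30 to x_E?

Firm D's profit: π = x_D(117 − 3x_D − x_E) − 35x_D.
∂π/∂x_D = 82 − 6x_D − x_E = 0 ⇒ x_D = 41/3 − (1/6)x_E.
The reaction-function slope is −1/6, so a 30-unit rise in x_E moves x_D by −1/6 × 30 = −5. D's best response falls — the actions are strategic substitutes.

-5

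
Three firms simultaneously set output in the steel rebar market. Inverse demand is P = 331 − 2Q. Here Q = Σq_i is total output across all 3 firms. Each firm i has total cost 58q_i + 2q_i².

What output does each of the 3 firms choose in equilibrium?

22.75

A representative firm's profit is π_i = q_i(331 − 2Q) − 58q_i − 2q_i², with Q = q_i + Σ_{j≠i} q_j.
First-order condition: 273 − 8q_i − 2Σ_{j≠i} q_j = 0.
Imposing symmetry (q_j = q for all j) turns Σ_{j≠i} q_j into 2q, so 273 = 12q and q = 22.75.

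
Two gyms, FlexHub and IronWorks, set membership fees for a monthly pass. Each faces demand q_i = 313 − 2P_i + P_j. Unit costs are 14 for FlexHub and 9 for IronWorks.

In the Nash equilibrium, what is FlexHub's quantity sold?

198

FlexHub's profit: π = (P_{FlexHub} − 14)(313 − 2P_{FlexHub} + P_{IronWorks}).
∂π/∂P_{FlexHub} = 341 − 4P_{FlexHub} + P_{IronWorks} = 0 ⇒ P_{FlexHub} = 85.25 + 0.25P_{IronWorks}.
Similarly P_{IronWorks} = 82.75 + 0.25P_{FlexHub}.
Substituting the second reaction function into the first: P_{FlexHub} = 85.25 + 0.25(82.75 + 0.25P_{FlexHub}), which gives 0.9375P_{FlexHub} = 105.9375 ⇒ P_{FlexHub} = 113.
Then P_{IronWorks} = 82.75 + 0.25·113 = 111.
q_{FlexHub} = 313 − 2·113 + 111 = 198.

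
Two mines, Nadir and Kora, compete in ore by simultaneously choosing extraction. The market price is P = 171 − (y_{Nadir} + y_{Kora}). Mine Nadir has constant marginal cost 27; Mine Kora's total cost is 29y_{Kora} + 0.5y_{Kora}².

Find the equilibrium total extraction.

Mine Nadir's profit: π = y_{Nadir}(171 − (y_{Nadir} + y_{Kora})) − 27y_{Nadir}.
∂π/∂y_{Nadir} = 144 − 2y_{Nadir} − y_{Kora} = 0, so y_{Nadir} = 72 − 0.5y_{Kora}.
For Kora: ∂π/∂y_{Kora} = 142 − 3y_{Kora} − y_{Nadir} = 0 ⇒ y_{Kora} = 142/3 − (1/3)y_{Nadir}.
Plugging y_{Kora} into Nadir's best response: y_{Nadir} = 72 − 0.5(142/3 − (1/3)y_{Nadir}) ⇒ (5/6)y_{Nadir} = 145/3, so y_{Nadir} = 58.
Then y_{Kora} = 142/3 − (1/3)·58 = 28.
Total extraction: 58 + 28 = 86.

86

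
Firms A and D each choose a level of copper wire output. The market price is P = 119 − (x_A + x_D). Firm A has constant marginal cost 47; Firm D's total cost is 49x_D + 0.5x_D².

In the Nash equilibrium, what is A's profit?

852.64

Firm A's profit: π = x_A(119 − (x_A + x_D)) − 47x_A.
∂π/∂x_A = 72 − 2x_A − x_D = 0, so x_A = 36 − 0.5x_D.
For D: ∂π/∂x_D = 70 − 3x_D − x_A = 0 ⇒ x_D = 70/3 − (1/3)x_A.
Plugging x_D into A's best response: x_A = 36 − 0.5(70/3 − (1/3)x_A) ⇒ (5/6)x_A = 73/3, so x_A = 29.2.
Then x_D = 70/3 − (1/3)·29.2 = 13.6.
Price P = 119 − 42.8 = 76.2.
A's profit: (76.2 − 47)·29.2 = 852.64.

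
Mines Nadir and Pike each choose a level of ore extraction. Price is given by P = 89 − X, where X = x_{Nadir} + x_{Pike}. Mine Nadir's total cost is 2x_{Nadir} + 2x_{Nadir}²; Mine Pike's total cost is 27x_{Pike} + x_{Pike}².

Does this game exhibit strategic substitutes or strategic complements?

strategic substitutes

Mine Nadir's profit: π = x_{Nadir}(89 − (x_{Nadir} + x_{Pike})) − 2x_{Nadir} − 2x_{Nadir}².
∂π/∂x_{Nadir} = 87 − 6x_{Nadir} − x_{Pike} = 0, so x_{Nadir} = 14.5 − (1/6)x_{Pike}.
The best-response slope dx_{Nadir}/dx_{Pike} = −1/6 < 0: the reaction function is downward-sloping, so the choices are strategic substitutes.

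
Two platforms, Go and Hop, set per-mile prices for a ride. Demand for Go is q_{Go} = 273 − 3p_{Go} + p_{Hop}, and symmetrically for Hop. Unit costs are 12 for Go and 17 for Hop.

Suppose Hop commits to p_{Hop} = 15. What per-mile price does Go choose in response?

54

Go's profit: π = (p_{Go} − 12)(273 − 3p_{Go} + p_{Hop}).
∂π/∂p_{Go} = 309 − 6p_{Go} + p_{Hop} = 0 ⇒ p_{Go} = 51.5 + (1/6)p_{Hop}.
At p_{Hop} = 15: p_{Go} = 51.5 + (1/6)·15 = 54.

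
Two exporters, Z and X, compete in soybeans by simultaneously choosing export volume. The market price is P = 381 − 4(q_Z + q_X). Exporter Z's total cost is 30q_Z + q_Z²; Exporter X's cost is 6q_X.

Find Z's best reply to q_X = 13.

29.9

Exporter Z's profit: π = q_Z(381 − 4(q_Z + q_X)) − 30q_Z − q_Z².
∂π/∂q_Z = 351 − 10q_Z − 4q_X = 0, so q_Z = 35.1 − 0.4q_X.
At q_X = 13: q_Z = 35.1 − 0.4·13 = 29.9.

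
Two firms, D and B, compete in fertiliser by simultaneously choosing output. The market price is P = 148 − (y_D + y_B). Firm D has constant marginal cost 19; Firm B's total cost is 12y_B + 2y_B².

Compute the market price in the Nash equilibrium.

Firm D's profit: π = y_D(148 − (y_D + y_B)) − 19y_D.
∂π/∂y_D = 129 − 2y_D − y_B = 0, so y_D = 64.5 − 0.5y_B.
For B: ∂π/∂y_B = 136 − 6y_B − y_D = 0 ⇒ y_B = 68/3 − (1/6)y_D.
Solving the two reaction functions simultaneously: (1 − (−0.5)(−1/6))y_D = 64.5 − 0.5·(68/3), so (11/12)y_D = 319/6 and y_D = 58.
Then y_B = 68/3 − (1/6)·58 = 13.
Equilibrium price: P = 148 − 71 = 77.

77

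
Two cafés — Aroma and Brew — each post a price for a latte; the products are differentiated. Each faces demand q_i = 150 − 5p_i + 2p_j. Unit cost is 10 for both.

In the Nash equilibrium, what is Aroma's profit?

Aroma's profit: π = (p_{Aroma} − 10)(150 − 5p_{Aroma} + 2p_{Brew}).
∂π/∂p_{Aroma} = 200 − 10p_{Aroma} + 2p_{Brew} = 0 ⇒ p_{Aroma} = 20 + 0.2p_{Brew}.
By symmetry p_{Brew} = p_{Aroma}; substituting into the reaction function, 0.8p_{Aroma} = 20 and p_{Aroma} = 25.
q_{Aroma} = 150 − 5·25 + 2·25 = 75.
Profit = (25 − 10)·75 = 1125.

1125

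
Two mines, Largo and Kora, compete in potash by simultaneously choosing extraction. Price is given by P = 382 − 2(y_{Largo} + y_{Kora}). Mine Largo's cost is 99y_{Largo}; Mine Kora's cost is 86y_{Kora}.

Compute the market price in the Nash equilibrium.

189

Mine Largo's profit: π = y_{Largo}(382 − 2(y_{Largo} + y_{Kora})) − 99y_{Largo}.
∂π/∂y_{Largo} = 283 − 4y_{Largo} − 2y_{Kora} = 0, so y_{Largo} = 70.75 − 0.5y_{Kora}.
By the same steps for Kora: y_{Kora} = 74 − 0.5y_{Largo}.
Substituting the second reaction function into the first: y_{Largo} = 70.75 − 0.5(74 − 0.5y_{Largo}), which gives 0.75y_{Largo} = 33.75 ⇒ y_{Largo} = 45.
Then y_{Kora} = 74 − 0.5·45 = 51.5.
Equilibrium price: P = 382 − 2·96.5 = 189.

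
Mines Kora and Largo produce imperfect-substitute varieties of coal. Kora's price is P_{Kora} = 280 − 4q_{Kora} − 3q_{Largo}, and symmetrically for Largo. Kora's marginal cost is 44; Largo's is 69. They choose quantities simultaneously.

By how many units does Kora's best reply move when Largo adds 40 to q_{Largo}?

-15

Mine Kora's profit: π = q_{Kora}(280 − 4q_{Kora} − 3q_{Largo}) − 44q_{Kora}.
∂π/∂q_{Kora} = 236 − 8q_{Kora} − 3q_{Largo} = 0 ⇒ q_{Kora} = 29.5 − 0.375q_{Largo}.
The reaction-function slope is −0.375, so a 40-unit rise in q_{Largo} moves q_{Kora} by −0.375 × 40 = −15. Kora's best response falls — the actions are strategic substitutes.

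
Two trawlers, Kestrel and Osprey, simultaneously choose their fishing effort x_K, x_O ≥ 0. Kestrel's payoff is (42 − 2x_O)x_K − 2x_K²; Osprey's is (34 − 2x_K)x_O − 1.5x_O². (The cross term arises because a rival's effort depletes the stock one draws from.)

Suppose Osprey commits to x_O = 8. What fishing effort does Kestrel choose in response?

Expanding Kestrel's payoff: 42x_K − 2x_Ox_K − 2x_K².
∂π/∂x_K = 42 − 2x_O − 4x_K = 0, so x_K = 10.5 − 0.5x_O.
At x_O = 8: x_K = 10.5 − 0.5·8 = 6.5.

6.5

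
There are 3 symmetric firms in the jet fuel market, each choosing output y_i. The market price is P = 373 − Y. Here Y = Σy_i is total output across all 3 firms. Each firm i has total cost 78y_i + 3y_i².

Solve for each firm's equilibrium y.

A representative firm's profit is π_i = y_i(373 − Y) − 78y_i − 3y_i², with Y = y_i + Σ_{j≠i} y_j.
First-order condition: 295 − 8y_i − Σ_{j≠i} y_j = 0.
Imposing symmetry (y_j = y for all j) turns Σ_{j≠i} y_j into 2y, so 295 = 10y and y = 29.5.

29.5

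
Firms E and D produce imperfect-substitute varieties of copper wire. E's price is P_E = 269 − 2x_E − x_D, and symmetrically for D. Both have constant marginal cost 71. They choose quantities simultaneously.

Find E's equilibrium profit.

Firm E's profit: π = x_E(269 − 2x_E − x_D) − 71x_E.
∂π/∂x_E = 198 − 4x_E − x_D = 0 ⇒ x_E = 49.5 − 0.25x_D.
The game is symmetric, so in equilibrium x_D = x_E: the reaction function gives 1.25x_E = 49.5, hence x_E = 39.6.
P_E = 269 − 2·39.6 − 39.6 = 150.2.
Profit = (150.2 − 71)·39.6 = 3136.32.

3136.32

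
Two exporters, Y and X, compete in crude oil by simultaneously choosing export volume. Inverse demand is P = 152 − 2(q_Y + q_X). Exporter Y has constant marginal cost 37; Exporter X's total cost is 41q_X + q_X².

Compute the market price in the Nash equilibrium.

Exporter Y's profit: π = q_Y(152 − 2(q_Y + q_X)) − 37q_Y.
∂π/∂q_Y = 115 − 4q_Y − 2q_X = 0, so q_Y = 28.75 − 0.5q_X.
For X: ∂π/∂q_X = 111 − 6q_X − 2q_Y = 0 ⇒ q_X = 18.5 − (1/3)q_Y.
Solving the two reaction functions simultaneously: (1 − (−0.5)(−1/3))q_Y = 28.75 − 0.5·18.5, so (5/6)q_Y = 19.5 and q_Y = 23.4.
Then q_X = 18.5 − (1/3)·23.4 = 10.7.
Equilibrium price: P = 152 − 2·34.1 = 83.8.

83.8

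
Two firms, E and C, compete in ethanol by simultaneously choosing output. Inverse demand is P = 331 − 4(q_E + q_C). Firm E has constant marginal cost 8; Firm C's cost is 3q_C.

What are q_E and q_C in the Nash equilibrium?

26.5, 27.75

Firm E's profit: π = q_E(331 − 4(q_E + q_C)) − 8q_E.
∂π/∂q_E = 323 − 8q_E − 4q_C = 0, so q_E = 40.375 − 0.5q_C.
By the same steps for C: q_C = 41 − 0.5q_E.
Substituting the second reaction function into the first: q_E = 40.375 − 0.5(41 − 0.5q_E), which gives 0.75q_E = 19.875 ⇒ q_E = 26.5.
Then q_C = 41 − 0.5·26.5 = 27.75.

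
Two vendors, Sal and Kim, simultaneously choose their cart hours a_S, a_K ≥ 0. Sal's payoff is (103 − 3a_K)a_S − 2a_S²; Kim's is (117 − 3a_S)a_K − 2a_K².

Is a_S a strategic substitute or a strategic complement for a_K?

strategic substitutes

Expanding Sal's payoff: 103a_S − 3a_Ka_S − 2a_S².
∂π/∂a_S = 103 − 3a_K − 4a_S = 0, so a_S = 25.75 − 0.75a_K.
The best-response slope da_S/da_K = −0.75 < 0: the reaction function is downward-sloping, so the choices are strategic substitutes.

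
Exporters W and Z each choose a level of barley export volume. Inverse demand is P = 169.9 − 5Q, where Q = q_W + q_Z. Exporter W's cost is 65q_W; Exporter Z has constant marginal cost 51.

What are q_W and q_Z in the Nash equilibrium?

Exporter W's profit: π = q_W(169.9 − 5(q_W + q_Z)) − 65q_W.
∂π/∂q_W = 104.9 − 10q_W − 5q_Z = 0, so q_W = 10.49 − 0.5q_Z.
By the same steps for Z: q_Z = 11.89 − 0.5q_W.
Substituting the second reaction function into the first: q_W = 10.49 − 0.5(11.89 − 0.5q_W), which gives 0.75q_W = 4.545 ⇒ q_W = 6.06.
Then q_Z = 11.89 − 0.5·6.06 = 8.86.

6.06, 8.86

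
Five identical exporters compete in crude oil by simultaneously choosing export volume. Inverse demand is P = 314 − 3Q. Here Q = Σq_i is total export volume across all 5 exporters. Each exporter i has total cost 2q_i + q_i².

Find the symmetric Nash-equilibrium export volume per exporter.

A representative exporter's profit is π_i = q_i(314 − 3Q) − 2q_i − q_i², with Q = q_i + Σ_{j≠i} q_j.
First-order condition: 312 − 8q_i − 3Σ_{j≠i} q_j = 0.
In a symmetric equilibrium every exporter chooses the same q, so Σ_{j≠i} q_j = 4q. The condition becomes 312 − 20q = 0, giving q = 312/20 = 15.6.

15.6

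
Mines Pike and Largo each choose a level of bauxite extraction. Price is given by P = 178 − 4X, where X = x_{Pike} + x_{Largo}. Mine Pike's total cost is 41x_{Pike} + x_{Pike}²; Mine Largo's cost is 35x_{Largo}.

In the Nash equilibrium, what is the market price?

90.125

Mine Pike's profit: π = x_{Pike}(178 − 4(x_{Pike} + x_{Largo})) − 41x_{Pike} − x_{Pike}².
∂π/∂x_{Pike} = 137 − 10x_{Pike} − 4x_{Largo} = 0, so x_{Pike} = 13.7 − 0.4x_{Largo}.
For Largo: ∂π/∂x_{Largo} = 143 − 8x_{Largo} − 4x_{Pike} = 0 ⇒ x_{Largo} = 17.875 − 0.5x_{Pike}.
Plugging x_{Largo} into Pike's best response: x_{Pike} = 13.7 − 0.4(17.875 − 0.5x_{Pike}) ⇒ 0.8x_{Pike} = 6.55, so x_{Pike} = 8.1875.
Then x_{Largo} = 17.875 − 0.5·8.1875 = 441/32.
Equilibrium price: P = 178 − 4·(703/32) = 90.125.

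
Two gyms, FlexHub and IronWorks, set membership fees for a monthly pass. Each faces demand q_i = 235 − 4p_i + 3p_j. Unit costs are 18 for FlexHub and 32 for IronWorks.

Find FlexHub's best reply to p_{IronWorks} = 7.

41

FlexHub's profit: π = (p_{FlexHub} − 18)(235 − 4p_{FlexHub} + 3p_{IronWorks}).
∂π/∂p_{FlexHub} = 307 − 8p_{FlexHub} + 3p_{IronWorks} = 0 ⇒ p_{FlexHub} = 38.375 + 0.375p_{IronWorks}.
At p_{IronWorks} = 7: p_{FlexHub} = 38.375 + 0.375·7 = 41.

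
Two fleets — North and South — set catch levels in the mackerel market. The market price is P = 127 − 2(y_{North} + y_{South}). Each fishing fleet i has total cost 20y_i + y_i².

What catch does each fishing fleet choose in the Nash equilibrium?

Fishing fleet North's profit: π = y_{North}(127 − 2(y_{North} + y_{South})) − 20y_{North} − y_{North}².
∂π/∂y_{North} = 107 − 6y_{North} − 2y_{South} = 0, so y_{North} = 107/6 − (1/3)y_{South}.
The game is symmetric, so in equilibrium y_{South} = y_{North}: the reaction function gives (4/3)y_{North} = 107/6, hence y_{North} = 13.375.

13.375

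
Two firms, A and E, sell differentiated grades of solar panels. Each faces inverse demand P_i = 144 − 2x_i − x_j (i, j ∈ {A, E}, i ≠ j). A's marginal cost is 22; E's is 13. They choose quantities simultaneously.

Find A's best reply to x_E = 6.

29

Firm A's profit: π = x_A(144 − 2x_A − x_E) − 22x_A.
∂π/∂x_A = 122 − 4x_A − x_E = 0 ⇒ x_A = 30.5 − 0.25x_E.
At x_E = 6: x_A = 30.5 − 0.25·6 = 29.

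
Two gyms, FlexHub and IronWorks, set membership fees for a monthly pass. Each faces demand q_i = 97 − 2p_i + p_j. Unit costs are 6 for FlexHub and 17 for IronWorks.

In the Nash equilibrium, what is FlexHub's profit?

FlexHub's profit: π = (p_{FlexHub} − 6)(97 − 2p_{FlexHub} + p_{IronWorks}).
∂π/∂p_{FlexHub} = 109 − 4p_{FlexHub} + p_{IronWorks} = 0 ⇒ p_{FlexHub} = 27.25 + 0.25p_{IronWorks}.
Similarly p_{IronWorks} = 32.75 + 0.25p_{FlexHub}.
Substituting the second reaction function into the first: p_{FlexHub} = 27.25 + 0.25(32.75 + 0.25p_{FlexHub}), which gives 0.9375p_{FlexHub} = 35.4375 ⇒ p_{FlexHub} = 37.8.
Then p_{IronWorks} = 32.75 + 0.25·37.8 = 42.2.
q_{FlexHub} = 97 − 2·37.8 + 42.2 = 63.6.
Profit = (37.8 − 6)·63.6 = 2022.48.

2022.48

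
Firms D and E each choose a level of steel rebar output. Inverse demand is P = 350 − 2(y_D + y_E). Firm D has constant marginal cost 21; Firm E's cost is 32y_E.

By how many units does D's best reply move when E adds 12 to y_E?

Firm D's profit: π = y_D(350 − 2(y_D + y_E)) − 21y_D.
∂π/∂y_D = 329 − 4y_D − 2y_E = 0, so y_D = 82.25 − 0.5y_E.
The reaction-function slope is −0.5, so a 12-unit rise in y_E moves y_D by −0.5 × 12 = −6. D's best response falls — the actions are strategic substitutes.

-6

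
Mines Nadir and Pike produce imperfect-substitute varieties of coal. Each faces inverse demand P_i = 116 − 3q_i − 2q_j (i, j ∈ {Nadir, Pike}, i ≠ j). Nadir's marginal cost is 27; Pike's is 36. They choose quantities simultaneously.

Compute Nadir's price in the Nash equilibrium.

62.0625

Mine Nadir's profit: π = q_{Nadir}(116 − 3q_{Nadir} − 2q_{Pike}) − 27q_{Nadir}.
∂π/∂q_{Nadir} = 89 − 6q_{Nadir} − 2q_{Pike} = 0 ⇒ q_{Nadir} = 89/6 − (1/3)q_{Pike}.
Similarly q_{Pike} = 40/3 − (1/3)q_{Nadir}.
Substituting the second reaction function into the first: q_{Nadir} = 89/6 − (1/3)(40/3 − (1/3)q_{Nadir}), which gives (8/9)q_{Nadir} = 187/18 ⇒ q_{Nadir} = 11.6875.
Then q_{Pike} = 40/3 − (1/3)·11.6875 = 9.4375.
P_{Nadir} = 116 − 3·11.6875 − 2·9.4375 = 62.0625.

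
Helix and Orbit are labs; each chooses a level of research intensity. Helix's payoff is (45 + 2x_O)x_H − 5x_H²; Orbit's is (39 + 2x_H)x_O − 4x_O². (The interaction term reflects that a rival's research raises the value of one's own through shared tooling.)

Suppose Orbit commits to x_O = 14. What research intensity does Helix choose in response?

Expanding Helix's payoff: 45x_H + 2x_Ox_H − 5x_H².
∂π/∂x_H = 45 + 2x_O − 10x_H = 0, so x_H = 4.5 + 0.2x_O.
At x_O = 14: x_H = 4.5 + 0.2·14 = 7.3.

7.3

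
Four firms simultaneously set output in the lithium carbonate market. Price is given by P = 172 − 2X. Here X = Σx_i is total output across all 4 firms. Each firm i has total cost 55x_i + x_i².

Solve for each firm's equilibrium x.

9.75

A representative firm's profit is π_i = x_i(172 − 2X) − 55x_i − x_i², with X = x_i + Σ_{j≠i} x_j.
First-order condition: 117 − 6x_i − 2Σ_{j≠i} x_j = 0.
Imposing symmetry (x_j = x for all j) turns Σ_{j≠i} x_j into 3x, so 117 = 12x and x = 9.75.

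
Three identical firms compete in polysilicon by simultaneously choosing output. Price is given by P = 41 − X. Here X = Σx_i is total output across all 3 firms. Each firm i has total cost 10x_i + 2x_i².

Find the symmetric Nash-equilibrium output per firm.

3.875

A representative firm's profit is π_i = x_i(41 − X) − 10x_i − 2x_i², with X = x_i + Σ_{j≠i} x_j.
First-order condition: 31 − 6x_i − Σ_{j≠i} x_j = 0.
In a symmetric equilibrium every firm chooses the same x, so Σ_{j≠i} x_j = 2x. The condition becomes 31 − 8x = 0, giving x = 31/8 = 3.875.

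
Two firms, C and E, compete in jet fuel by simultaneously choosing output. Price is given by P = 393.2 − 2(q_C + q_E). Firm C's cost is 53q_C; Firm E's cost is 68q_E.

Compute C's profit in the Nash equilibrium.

Firm C's profit: π = q_C(393.2 − 2(q_C + q_E)) − 53q_C.
∂π/∂q_C = 340.2 − 4q_C − 2q_E = 0, so q_C = 85.05 − 0.5q_E.
By the same steps for E: q_E = 81.3 − 0.5q_C.
Solving the two reaction functions simultaneously: (1 − (−0.5)(−0.5))q_C = 85.05 − 0.5·81.3, so 0.75q_C = 44.4 and q_C = 59.2.
Then q_E = 81.3 − 0.5·59.2 = 51.7.
Price P = 393.2 − 2·110.9 = 171.4.
C's profit: (171.4 − 53)·59.2 = 7009.28.

7009.28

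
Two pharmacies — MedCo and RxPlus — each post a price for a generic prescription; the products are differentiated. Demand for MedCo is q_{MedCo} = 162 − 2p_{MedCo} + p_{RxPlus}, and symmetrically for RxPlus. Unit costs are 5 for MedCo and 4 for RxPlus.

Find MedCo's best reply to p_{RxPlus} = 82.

MedCo's profit: π = (p_{MedCo} − 5)(162 − 2p_{MedCo} + p_{RxPlus}).
∂π/∂p_{MedCo} = 172 − 4p_{MedCo} + p_{RxPlus} = 0 ⇒ p_{MedCo} = 43 + 0.25p_{RxPlus}.
At p_{RxPlus} = 82: p_{MedCo} = 43 + 0.25·82 = 63.5.

63.5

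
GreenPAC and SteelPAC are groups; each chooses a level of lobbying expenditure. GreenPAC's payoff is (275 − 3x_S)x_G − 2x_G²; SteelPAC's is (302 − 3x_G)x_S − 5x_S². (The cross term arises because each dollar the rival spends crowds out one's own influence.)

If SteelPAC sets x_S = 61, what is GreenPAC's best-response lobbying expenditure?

23

Expanding GreenPAC's payoff: 275x_G − 3x_Sx_G − 2x_G².
∂π/∂x_G = 275 − 3x_S − 4x_G = 0, so x_G = 68.75 − 0.75x_S.
At x_S = 61: x_G = 68.75 − 0.75·61 = 23.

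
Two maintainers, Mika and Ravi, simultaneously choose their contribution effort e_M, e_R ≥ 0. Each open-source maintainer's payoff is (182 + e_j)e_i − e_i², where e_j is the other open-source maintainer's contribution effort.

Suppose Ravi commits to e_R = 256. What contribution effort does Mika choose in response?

219

Mika's payoff is (182 + e_R)e_M − e_M².
∂π/∂e_M = 182 + e_R − 2e_M = 0, so e_M = 91 + 0.5e_R.
At e_R = 256: e_M = 91 + 0.5·256 = 219.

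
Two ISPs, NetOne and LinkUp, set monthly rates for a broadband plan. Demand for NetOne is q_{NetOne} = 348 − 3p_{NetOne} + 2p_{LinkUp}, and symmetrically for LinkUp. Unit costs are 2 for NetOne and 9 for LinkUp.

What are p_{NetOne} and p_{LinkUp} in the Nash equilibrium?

NetOne's profit: π = (p_{NetOne} − 2)(348 − 3p_{NetOne} + 2p_{LinkUp}).
∂π/∂p_{NetOne} = 354 − 6p_{NetOne} + 2p_{LinkUp} = 0 ⇒ p_{NetOne} = 59 + (1/3)p_{LinkUp}.
Similarly p_{LinkUp} = 62.5 + (1/3)p_{NetOne}.
Plugging p_{LinkUp} into NetOne's best response: p_{NetOne} = 59 + (1/3)(62.5 + (1/3)p_{NetOne}) ⇒ (8/9)p_{NetOne} = 479/6, so p_{NetOne} = 89.8125.
Then p_{LinkUp} = 62.5 + (1/3)·89.8125 = 92.4375.

89.8125, 92.4375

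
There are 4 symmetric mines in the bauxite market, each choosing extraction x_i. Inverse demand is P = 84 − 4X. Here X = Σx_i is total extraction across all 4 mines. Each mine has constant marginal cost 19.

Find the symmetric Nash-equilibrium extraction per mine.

3.25

A representative mine's profit is π_i = x_i(84 − 4X) − 19x_i, with X = x_i + Σ_{j≠i} x_j.
First-order condition: 65 − 8x_i − 4Σ_{j≠i} x_j = 0.
With identical mines, set every x_j = x: then 65 − 8x − 12x = 0, i.e. x = 65/20 = 3.25.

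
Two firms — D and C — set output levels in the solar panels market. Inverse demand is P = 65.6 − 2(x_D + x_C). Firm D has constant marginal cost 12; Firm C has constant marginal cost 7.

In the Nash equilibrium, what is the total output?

18.7

Firm D's profit: π = x_D(65.6 − 2(x_D + x_C)) − 12x_D.
∂π/∂x_D = 53.6 − 4x_D − 2x_C = 0, so x_D = 13.4 − 0.5x_C.
By the same steps for C: x_C = 14.65 − 0.5x_D.
Solving the two reaction functions simultaneously: (1 − (−0.5)(−0.5))x_D = 13.4 − 0.5·14.65, so 0.75x_D = 6.075 and x_D = 8.1.
Then x_C = 14.65 − 0.5·8.1 = 10.6.
Total output: 8.1 + 10.6 = 18.7.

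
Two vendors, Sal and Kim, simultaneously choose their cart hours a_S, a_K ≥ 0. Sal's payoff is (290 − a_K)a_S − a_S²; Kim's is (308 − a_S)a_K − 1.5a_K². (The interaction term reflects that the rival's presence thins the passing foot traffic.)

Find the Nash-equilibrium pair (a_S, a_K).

Expanding Sal's payoff: 290a_S − a_Ka_S − a_S².
∂π/∂a_S = 290 − a_K − 2a_S = 0, so a_S = 145 − 0.5a_K.
Likewise for Kim: a_K = 308/3 − (1/3)a_S.
Plugging a_K into Sal's best response: a_S = 145 − 0.5(308/3 − (1/3)a_S) ⇒ (5/6)a_S = 281/3, so a_S = 112.4.
Then a_K = 308/3 − (1/3)·112.4 = 65.2.

112.4, 65.2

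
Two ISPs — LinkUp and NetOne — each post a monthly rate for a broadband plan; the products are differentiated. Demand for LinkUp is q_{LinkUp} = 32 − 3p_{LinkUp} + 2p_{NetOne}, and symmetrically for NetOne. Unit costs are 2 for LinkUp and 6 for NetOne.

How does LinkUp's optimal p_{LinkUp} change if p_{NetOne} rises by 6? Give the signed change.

LinkUp's profit: π = (p_{LinkUp} − 2)(32 − 3p_{LinkUp} + 2p_{NetOne}).
∂π/∂p_{LinkUp} = 38 − 6p_{LinkUp} + 2p_{NetOne} = 0 ⇒ p_{LinkUp} = 19/3 + (1/3)p_{NetOne}.
The reaction-function slope is 1/3, so a 6-unit rise in p_{NetOne} moves p_{LinkUp} by 1/3 × 6 = 2. LinkUp's best response rises — the actions are strategic complements.

2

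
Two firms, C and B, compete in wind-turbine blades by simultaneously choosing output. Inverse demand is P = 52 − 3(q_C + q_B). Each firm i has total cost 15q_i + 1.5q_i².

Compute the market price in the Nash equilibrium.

33.5

Firm C's profit: π = q_C(52 − 3(q_C + q_B)) − 15q_C − 1.5q_C².
∂π/∂q_C = 37 − 9q_C − 3q_B = 0, so q_C = 37/9 − (1/3)q_B.
The game is symmetric, so in equilibrium q_B = q_C: the reaction function gives (4/3)q_C = 37/9, hence q_C = 37/12.
Equilibrium price: P = 52 − 3·(37/6) = 33.5.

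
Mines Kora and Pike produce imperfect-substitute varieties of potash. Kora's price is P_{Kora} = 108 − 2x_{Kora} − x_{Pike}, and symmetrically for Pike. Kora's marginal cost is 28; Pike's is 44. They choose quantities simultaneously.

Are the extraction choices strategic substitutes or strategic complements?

strategic substitutes

Mine Kora's profit: π = x_{Kora}(108 − 2x_{Kora} − x_{Pike}) − 28x_{Kora}.
∂π/∂x_{Kora} = 80 − 4x_{Kora} − x_{Pike} = 0 ⇒ x_{Kora} = 20 − 0.25x_{Pike}.
The best-response slope dx_{Kora}/dx_{Pike} = −0.25 < 0: the reaction function is downward-sloping, so the choices are strategic substitutes.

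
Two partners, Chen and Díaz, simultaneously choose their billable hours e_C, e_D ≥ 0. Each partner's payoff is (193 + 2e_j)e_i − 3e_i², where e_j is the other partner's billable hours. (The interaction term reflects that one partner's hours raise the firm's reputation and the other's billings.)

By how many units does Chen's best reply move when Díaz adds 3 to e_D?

Chen's payoff is (193 + 2e_D)e_C − 3e_C².
∂π/∂e_C = 193 + 2e_D − 6e_C = 0, so e_C = 193/6 + (1/3)e_D.
The reaction-function slope is 1/3, so a 3-unit rise in e_D moves e_C by 1/3 × 3 = 1. Chen's best response rises — the actions are strategic complements.

1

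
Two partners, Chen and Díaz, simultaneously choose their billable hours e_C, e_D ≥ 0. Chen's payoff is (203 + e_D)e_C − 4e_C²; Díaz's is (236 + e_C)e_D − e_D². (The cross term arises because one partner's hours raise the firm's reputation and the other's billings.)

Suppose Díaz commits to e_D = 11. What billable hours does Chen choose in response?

26.75

Expanding Chen's payoff: 203e_C + e_De_C − 4e_C².
∂π/∂e_C = 203 + e_D − 8e_C = 0, so e_C = 25.375 + 0.125e_D.
At e_D = 11: e_C = 25.375 + 0.125·11 = 26.75.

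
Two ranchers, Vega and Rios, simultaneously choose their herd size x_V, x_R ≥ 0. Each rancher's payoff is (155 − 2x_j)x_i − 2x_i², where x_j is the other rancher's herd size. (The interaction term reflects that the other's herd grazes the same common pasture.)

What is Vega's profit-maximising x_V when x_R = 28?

Vega's payoff is (155 − 2x_R)x_V − 2x_V².
∂π/∂x_V = 155 − 2x_R − 4x_V = 0, so x_V = 38.75 − 0.5x_R.
At x_R = 28: x_V = 38.75 − 0.5·28 = 24.75.

24.75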